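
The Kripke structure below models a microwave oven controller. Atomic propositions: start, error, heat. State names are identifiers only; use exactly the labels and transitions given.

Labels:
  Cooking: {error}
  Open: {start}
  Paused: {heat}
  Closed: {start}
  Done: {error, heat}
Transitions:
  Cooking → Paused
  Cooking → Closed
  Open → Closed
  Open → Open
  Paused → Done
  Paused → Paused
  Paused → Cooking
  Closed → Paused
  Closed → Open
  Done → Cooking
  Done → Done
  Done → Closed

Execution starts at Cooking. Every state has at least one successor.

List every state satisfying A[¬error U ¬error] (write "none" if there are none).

States satisfying ¬error: {Open, Paused, Closed}.
States satisfying A[¬error U ¬error]: {Open, Paused, Closed}.

{Open, Paused, Closed}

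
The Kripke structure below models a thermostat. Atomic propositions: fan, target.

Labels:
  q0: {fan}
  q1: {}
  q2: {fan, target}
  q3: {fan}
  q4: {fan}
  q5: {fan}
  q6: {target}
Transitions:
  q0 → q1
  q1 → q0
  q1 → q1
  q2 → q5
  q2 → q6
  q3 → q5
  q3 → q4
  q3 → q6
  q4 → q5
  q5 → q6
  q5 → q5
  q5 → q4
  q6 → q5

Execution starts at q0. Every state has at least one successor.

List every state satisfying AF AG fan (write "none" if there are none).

none

States satisfying AG fan: ∅.
States satisfying AF AG fan: ∅.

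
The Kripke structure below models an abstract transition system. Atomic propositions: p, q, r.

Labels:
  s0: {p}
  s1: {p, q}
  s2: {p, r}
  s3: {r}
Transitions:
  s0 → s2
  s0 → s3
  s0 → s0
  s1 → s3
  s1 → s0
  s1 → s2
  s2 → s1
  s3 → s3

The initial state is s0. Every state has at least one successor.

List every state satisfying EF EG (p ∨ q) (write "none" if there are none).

States satisfying EG (p ∨ q): {s0, s1, s2}.
States satisfying EF EG (p ∨ q): {s0, s1, s2}.

{s0, s1, s2}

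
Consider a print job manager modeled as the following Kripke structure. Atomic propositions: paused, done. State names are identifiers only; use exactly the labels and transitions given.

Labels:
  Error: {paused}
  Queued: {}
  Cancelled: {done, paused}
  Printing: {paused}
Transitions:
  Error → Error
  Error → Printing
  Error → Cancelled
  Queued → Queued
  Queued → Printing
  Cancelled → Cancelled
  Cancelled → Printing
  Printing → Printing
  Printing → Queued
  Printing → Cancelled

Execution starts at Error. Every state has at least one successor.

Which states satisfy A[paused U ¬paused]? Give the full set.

{Queued}

States satisfying paused: {Error, Cancelled, Printing}.
States satisfying ¬paused: {Queued}.
States satisfying A[paused U ¬paused]: {Queued}.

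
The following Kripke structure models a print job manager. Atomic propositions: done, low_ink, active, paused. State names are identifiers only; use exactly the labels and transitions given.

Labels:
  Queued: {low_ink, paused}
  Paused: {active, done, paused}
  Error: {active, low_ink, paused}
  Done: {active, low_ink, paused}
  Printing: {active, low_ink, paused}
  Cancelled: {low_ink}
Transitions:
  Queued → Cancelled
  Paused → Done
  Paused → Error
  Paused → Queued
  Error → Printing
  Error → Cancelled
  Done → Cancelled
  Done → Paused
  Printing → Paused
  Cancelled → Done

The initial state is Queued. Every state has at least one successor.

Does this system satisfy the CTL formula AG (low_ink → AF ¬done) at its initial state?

Yes

States satisfying low_ink → AF ¬done: {Queued, Paused, Error, Done, Printing, Cancelled}.
States satisfying AG (low_ink → AF ¬done): {Queued, Paused, Error, Done, Printing, Cancelled}.
Every state reachable from Queued satisfies low_ink → AF ¬done.
Queued ∈ Sat(AG (low_ink → AF ¬done)).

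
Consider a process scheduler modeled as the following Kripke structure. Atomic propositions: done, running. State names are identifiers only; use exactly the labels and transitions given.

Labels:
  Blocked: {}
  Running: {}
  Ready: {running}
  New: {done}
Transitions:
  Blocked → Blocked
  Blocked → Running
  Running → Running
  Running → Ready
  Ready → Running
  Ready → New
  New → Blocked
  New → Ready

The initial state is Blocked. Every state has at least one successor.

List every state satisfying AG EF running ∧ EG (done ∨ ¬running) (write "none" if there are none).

States satisfying EF running: {Blocked, Running, Ready, New}.
States satisfying AG EF running: {Blocked, Running, Ready, New}.
States satisfying done ∨ ¬running: {Blocked, Running, New}.
States satisfying EG (done ∨ ¬running): {Blocked, Running, New}.
States satisfying AG EF running ∧ EG (done ∨ ¬running): {Blocked, Running, New}.

{Blocked, Running, New}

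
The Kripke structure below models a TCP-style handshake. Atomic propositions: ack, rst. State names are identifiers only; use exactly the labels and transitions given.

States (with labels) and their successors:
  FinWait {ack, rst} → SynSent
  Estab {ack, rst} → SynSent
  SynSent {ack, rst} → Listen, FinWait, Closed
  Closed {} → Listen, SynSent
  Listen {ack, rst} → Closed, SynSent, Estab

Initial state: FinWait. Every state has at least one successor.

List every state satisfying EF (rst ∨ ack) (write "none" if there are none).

{FinWait, Estab, SynSent, Closed, Listen}

States satisfying rst ∨ ack: {FinWait, Estab, SynSent, Listen}.
States satisfying EF (rst ∨ ack): {FinWait, Estab, SynSent, Closed, Listen}.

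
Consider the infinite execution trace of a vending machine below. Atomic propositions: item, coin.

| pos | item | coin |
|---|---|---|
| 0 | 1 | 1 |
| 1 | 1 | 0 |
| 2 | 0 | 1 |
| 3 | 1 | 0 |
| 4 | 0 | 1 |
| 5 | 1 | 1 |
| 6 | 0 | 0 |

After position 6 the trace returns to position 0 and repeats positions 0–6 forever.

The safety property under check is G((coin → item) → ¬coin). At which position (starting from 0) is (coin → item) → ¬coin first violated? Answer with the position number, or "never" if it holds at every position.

0

At position 0 the labels are {coin, item}, so (coin → item) → ¬coin is false there. This is the first violation.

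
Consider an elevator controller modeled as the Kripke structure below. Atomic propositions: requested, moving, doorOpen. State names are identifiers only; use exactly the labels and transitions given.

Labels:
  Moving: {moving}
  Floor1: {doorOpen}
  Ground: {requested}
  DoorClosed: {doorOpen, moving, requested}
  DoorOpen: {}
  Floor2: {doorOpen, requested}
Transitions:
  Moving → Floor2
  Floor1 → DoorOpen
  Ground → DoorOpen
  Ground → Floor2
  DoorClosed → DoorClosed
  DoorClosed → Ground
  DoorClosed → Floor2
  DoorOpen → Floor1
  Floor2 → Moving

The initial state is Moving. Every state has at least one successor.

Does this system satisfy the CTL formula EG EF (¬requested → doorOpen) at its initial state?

States satisfying EF (¬requested → doorOpen): {Moving, Floor1, Ground, DoorClosed, DoorOpen, Floor2}.
States satisfying EG EF (¬requested → doorOpen): {Moving, Floor1, Ground, DoorClosed, DoorOpen, Floor2}.
Moving ∈ Sat(EG EF (¬requested → doorOpen)).

Yes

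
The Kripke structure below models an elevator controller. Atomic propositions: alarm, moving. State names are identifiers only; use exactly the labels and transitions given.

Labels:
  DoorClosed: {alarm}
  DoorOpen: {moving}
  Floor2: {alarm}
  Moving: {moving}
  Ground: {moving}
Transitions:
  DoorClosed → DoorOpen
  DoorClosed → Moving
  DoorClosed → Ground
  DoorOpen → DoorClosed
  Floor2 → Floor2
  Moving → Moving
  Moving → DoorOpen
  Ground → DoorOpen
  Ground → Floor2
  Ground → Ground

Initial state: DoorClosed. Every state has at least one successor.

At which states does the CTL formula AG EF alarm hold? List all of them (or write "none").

{DoorClosed, DoorOpen, Floor2, Moving, Ground}

States satisfying EF alarm: {DoorClosed, DoorOpen, Floor2, Moving, Ground}.
States satisfying AG EF alarm: {DoorClosed, DoorOpen, Floor2, Moving, Ground}.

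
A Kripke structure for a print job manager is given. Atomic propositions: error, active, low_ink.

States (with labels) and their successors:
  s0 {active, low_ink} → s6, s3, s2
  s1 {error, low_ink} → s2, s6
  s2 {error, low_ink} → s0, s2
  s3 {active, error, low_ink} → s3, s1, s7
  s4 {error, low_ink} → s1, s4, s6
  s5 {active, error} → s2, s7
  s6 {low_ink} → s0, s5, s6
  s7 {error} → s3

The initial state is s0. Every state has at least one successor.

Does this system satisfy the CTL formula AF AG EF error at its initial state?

Yes

States satisfying AG EF error: {s0, s1, s2, s3, s4, s5, s6, s7}.
States satisfying AF AG EF error: {s0, s1, s2, s3, s4, s5, s6, s7}.
s0 ∈ Sat(AF AG EF error).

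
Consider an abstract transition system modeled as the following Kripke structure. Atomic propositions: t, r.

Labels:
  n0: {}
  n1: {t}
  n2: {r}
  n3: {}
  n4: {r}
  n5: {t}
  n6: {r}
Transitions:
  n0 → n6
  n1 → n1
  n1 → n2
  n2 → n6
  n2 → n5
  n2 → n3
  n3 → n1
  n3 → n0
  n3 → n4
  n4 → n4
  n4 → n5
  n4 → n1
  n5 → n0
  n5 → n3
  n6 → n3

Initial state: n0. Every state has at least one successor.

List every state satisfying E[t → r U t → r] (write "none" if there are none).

{n0, n2, n3, n4, n6}

States satisfying t → r: {n0, n2, n3, n4, n6}.
States satisfying E[t → r U t → r]: {n0, n2, n3, n4, n6}.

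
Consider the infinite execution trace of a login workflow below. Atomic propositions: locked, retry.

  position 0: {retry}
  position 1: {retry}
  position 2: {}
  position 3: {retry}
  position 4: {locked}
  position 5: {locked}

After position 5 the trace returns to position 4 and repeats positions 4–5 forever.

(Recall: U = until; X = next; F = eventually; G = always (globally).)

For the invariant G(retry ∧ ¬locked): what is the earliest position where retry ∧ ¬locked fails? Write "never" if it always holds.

Check retry ∧ ¬locked at each position in order: 0 ✓, 1 ✓.
At position 2 the labels are {}, so retry ∧ ¬locked is false there. This is the first violation.

2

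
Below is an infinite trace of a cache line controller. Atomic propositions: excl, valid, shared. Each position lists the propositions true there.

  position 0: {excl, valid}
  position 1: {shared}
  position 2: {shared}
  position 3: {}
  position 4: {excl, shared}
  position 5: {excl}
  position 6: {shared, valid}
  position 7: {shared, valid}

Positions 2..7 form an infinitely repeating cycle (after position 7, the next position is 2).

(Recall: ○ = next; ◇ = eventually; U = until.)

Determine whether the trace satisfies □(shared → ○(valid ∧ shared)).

Does not hold

shared → ○(valid ∧ shared) must hold at every position from 0 onward. It fails at position 1, so □(shared → ○(valid ∧ shared)) is false.
Positions where shared holds: 1, 2, 4, 6, 7.
Check ○(valid ∧ shared) at each: 1→fails, 2→fails, 4→fails, 6→ok, 7→fails.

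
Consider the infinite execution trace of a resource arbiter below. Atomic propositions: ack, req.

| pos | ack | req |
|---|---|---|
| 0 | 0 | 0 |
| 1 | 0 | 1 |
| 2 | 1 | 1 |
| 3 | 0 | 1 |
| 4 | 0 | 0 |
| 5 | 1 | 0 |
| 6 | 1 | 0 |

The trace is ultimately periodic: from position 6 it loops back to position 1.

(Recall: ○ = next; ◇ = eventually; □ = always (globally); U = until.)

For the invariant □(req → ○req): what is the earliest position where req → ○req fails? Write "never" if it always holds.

Check req → ○req at each position in order: 0 ✓, 1 ✓, 2 ✓.
At position 3 the labels are {req} and the next position 4 has {}, so req → ○req is false there. This is the first violation.

3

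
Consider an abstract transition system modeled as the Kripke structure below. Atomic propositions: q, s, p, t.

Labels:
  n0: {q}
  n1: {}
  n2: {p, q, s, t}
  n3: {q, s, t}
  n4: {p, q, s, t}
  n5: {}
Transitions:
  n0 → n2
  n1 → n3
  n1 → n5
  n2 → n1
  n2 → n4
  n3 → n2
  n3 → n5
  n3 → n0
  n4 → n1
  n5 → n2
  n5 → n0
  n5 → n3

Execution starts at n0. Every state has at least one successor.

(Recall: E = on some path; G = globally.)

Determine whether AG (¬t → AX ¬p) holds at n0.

Does not hold

States satisfying ¬t → AX ¬p: {n1, n2, n3, n4}.
States satisfying AG (¬t → AX ¬p): ∅.
n0 is reachable from n0 and violates ¬t → AX ¬p, so AG fails at n0.
n0 ∉ Sat(AG (¬t → AX ¬p)).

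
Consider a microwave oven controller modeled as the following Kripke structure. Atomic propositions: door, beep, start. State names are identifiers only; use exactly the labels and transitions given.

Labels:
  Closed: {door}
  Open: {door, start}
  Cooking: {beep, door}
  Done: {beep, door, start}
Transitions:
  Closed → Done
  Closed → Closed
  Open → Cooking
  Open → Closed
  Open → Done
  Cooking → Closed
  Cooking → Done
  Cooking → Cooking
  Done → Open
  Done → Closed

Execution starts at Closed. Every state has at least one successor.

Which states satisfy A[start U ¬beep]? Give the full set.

{Closed, Open, Done}

States satisfying start: {Open, Done}.
States satisfying ¬beep: {Closed, Open}.
States satisfying A[start U ¬beep]: {Closed, Open, Done}.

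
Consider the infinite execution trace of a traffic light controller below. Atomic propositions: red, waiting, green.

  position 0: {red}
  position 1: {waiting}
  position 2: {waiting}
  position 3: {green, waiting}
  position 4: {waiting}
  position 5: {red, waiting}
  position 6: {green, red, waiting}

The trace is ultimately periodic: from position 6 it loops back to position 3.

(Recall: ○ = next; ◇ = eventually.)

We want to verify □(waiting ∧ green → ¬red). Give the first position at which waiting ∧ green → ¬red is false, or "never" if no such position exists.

6

Check waiting ∧ green → ¬red at each position in order: 0 ✓, 1 ✓, 2 ✓, 3 ✓, 4 ✓, 5 ✓.
At position 6 the labels are {green, red, waiting}, so waiting ∧ green → ¬red is false there. This is the first violation.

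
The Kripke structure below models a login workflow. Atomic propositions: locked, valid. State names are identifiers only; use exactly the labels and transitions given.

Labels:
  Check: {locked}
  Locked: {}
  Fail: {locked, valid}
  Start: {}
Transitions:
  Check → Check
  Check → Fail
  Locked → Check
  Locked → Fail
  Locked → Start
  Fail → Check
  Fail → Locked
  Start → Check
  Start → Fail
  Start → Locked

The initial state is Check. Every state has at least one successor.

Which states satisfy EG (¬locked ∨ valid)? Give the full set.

{Locked, Fail, Start}

States satisfying ¬locked ∨ valid: {Locked, Fail, Start}.
States satisfying EG (¬locked ∨ valid): {Locked, Fail, Start}.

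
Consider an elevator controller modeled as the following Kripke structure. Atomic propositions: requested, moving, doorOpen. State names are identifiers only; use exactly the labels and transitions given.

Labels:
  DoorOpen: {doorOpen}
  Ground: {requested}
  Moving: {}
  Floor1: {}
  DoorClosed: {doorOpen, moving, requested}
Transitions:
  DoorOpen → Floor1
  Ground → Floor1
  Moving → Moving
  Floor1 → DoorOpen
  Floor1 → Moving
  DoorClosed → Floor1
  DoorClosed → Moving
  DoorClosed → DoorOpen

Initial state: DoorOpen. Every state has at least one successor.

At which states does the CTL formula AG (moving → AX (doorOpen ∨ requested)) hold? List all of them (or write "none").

States satisfying moving → AX (doorOpen ∨ requested): {DoorOpen, Ground, Moving, Floor1}.
States satisfying AG (moving → AX (doorOpen ∨ requested)): {DoorOpen, Ground, Moving, Floor1}.

{DoorOpen, Ground, Moving, Floor1}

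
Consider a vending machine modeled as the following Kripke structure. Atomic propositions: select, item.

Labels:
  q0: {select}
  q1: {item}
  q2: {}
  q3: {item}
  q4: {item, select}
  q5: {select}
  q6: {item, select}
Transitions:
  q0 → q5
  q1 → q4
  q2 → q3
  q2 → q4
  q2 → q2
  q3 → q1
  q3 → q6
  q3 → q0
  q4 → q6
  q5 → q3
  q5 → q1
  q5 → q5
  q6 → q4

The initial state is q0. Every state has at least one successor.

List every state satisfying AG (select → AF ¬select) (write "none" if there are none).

none

States satisfying select → AF ¬select: {q1, q2, q3}.
States satisfying AG (select → AF ¬select): ∅.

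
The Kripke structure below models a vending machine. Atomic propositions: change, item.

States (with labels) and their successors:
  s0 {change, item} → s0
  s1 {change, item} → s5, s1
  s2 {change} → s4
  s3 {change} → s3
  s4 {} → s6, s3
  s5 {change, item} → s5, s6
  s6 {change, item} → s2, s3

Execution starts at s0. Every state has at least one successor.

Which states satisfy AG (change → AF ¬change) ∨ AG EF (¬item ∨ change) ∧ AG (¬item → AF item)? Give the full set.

{s0}

States satisfying change → AF ¬change: {s2, s4}.
States satisfying AG (change → AF ¬change): ∅.
States satisfying EF (¬item ∨ change): {s0, s1, s2, s3, s4, s5, s6}.
States satisfying AG EF (¬item ∨ change): {s0, s1, s2, s3, s4, s5, s6}.
States satisfying ¬item → AF item: {s0, s1, s5, s6}.
States satisfying AG (¬item → AF item): {s0}.
States satisfying AG EF (¬item ∨ change) ∧ AG (¬item → AF item): {s0}.
States satisfying AG (change → AF ¬change) ∨ AG EF (¬item ∨ change) ∧ AG (¬item → AF item): {s0}.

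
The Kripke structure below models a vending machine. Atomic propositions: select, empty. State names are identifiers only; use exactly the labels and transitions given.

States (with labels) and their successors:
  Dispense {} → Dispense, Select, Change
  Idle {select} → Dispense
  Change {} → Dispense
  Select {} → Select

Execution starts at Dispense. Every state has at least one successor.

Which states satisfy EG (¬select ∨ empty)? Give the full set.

States satisfying ¬select ∨ empty: {Dispense, Change, Select}.
States satisfying EG (¬select ∨ empty): {Dispense, Change, Select}.

{Dispense, Change, Select}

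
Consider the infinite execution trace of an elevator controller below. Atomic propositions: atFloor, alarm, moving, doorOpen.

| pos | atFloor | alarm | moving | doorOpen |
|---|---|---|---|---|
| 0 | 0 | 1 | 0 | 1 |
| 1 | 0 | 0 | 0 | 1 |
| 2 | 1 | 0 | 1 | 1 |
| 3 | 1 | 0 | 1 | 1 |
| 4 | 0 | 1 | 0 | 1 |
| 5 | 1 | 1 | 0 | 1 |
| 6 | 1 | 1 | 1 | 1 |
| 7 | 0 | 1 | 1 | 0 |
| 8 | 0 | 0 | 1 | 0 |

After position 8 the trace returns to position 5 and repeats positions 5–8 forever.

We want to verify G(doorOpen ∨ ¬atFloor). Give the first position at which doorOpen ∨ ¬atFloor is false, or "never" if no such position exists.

doorOpen ∨ ¬atFloor holds at every position 0..8, and those are all the positions the trace ever visits, so the invariant G(doorOpen ∨ ¬atFloor) is never violated.

never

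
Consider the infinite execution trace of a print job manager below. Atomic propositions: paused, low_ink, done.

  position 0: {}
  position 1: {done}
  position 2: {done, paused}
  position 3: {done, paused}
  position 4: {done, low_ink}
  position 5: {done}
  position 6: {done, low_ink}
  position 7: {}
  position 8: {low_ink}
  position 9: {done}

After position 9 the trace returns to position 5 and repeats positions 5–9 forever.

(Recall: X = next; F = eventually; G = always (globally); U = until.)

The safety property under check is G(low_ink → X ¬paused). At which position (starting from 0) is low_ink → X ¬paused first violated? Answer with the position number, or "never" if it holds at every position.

low_ink → X ¬paused holds at every position 0..9, and those are all the positions the trace ever visits, so the invariant G(low_ink → X ¬paused) is never violated.

never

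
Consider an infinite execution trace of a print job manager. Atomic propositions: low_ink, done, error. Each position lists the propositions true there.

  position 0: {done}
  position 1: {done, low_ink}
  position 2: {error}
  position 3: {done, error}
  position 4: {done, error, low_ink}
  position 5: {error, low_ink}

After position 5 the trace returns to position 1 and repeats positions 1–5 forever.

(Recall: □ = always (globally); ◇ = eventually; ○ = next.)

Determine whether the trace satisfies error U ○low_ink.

Walking from position 0: ○low_ink first holds at position 0, and error holds at every earlier position along the way, so error U ○low_ink holds.

Holds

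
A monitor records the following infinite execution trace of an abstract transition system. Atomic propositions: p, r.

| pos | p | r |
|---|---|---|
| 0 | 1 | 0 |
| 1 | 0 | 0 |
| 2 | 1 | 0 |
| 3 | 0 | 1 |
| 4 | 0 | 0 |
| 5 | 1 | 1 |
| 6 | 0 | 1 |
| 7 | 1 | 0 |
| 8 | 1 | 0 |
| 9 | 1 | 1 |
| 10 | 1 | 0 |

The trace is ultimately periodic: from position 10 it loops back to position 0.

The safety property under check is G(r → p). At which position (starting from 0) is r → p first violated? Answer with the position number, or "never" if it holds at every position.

3

Check r → p at each position in order: 0 ✓, 1 ✓, 2 ✓.
At position 3 the labels are {r}, so r → p is false there. This is the first violation.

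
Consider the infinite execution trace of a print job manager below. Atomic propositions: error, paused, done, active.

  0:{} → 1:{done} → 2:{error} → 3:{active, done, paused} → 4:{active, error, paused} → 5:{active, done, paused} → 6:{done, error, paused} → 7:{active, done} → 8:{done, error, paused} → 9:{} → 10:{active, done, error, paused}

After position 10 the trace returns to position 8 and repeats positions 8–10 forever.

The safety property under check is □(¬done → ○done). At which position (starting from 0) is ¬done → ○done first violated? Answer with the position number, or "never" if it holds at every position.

never

¬done → ○done holds at every position 0..10, and those are all the positions the trace ever visits, so the invariant □(¬done → ○done) is never violated.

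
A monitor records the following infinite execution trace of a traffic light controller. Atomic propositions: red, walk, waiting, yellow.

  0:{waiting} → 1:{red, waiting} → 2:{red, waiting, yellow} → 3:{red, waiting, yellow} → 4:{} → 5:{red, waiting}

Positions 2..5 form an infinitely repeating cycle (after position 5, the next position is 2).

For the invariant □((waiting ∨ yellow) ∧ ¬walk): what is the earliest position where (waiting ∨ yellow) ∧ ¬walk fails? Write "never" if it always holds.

Check (waiting ∨ yellow) ∧ ¬walk at each position in order: 0 ✓, 1 ✓, 2 ✓, 3 ✓.
At position 4 the labels are {}, so (waiting ∨ yellow) ∧ ¬walk is false there. This is the first violation.

4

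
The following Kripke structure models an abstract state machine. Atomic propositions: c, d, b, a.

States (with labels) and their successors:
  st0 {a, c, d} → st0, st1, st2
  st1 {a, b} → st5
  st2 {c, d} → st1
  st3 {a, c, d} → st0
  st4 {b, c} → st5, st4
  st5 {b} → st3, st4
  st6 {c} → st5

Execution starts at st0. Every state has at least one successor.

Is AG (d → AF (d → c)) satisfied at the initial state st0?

Holds

States satisfying d → AF (d → c): {st0, st1, st2, st3, st4, st5, st6}.
States satisfying AG (d → AF (d → c)): {st0, st1, st2, st3, st4, st5, st6}.
Every state reachable from st0 satisfies d → AF (d → c).
st0 ∈ Sat(AG (d → AF (d → c))).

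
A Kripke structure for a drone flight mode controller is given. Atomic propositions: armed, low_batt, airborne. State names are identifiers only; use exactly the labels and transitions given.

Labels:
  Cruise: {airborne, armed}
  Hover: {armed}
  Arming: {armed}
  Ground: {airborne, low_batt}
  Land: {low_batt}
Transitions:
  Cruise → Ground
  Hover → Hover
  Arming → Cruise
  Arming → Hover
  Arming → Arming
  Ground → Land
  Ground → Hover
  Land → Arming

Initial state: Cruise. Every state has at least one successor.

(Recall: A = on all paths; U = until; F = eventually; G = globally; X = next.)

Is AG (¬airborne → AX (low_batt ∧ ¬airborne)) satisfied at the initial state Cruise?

States satisfying ¬airborne → AX (low_batt ∧ ¬airborne): {Cruise, Ground}.
States satisfying AG (¬airborne → AX (low_batt ∧ ¬airborne)): ∅.
Arming is reachable from Cruise and violates ¬airborne → AX (low_batt ∧ ¬airborne), so AG fails at Cruise.
Cruise ∉ Sat(AG (¬airborne → AX (low_batt ∧ ¬airborne))).

Does not hold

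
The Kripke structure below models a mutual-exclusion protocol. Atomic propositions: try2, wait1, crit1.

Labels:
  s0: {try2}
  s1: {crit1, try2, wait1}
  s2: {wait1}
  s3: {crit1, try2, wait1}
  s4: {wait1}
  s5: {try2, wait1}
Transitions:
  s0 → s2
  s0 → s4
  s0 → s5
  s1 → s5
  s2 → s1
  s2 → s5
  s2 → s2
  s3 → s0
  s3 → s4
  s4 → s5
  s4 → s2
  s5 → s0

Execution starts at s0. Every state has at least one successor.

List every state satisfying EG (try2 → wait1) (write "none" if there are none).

States satisfying try2 → wait1: {s1, s2, s3, s4, s5}.
States satisfying EG (try2 → wait1): {s2, s3, s4}.

{s2, s3, s4}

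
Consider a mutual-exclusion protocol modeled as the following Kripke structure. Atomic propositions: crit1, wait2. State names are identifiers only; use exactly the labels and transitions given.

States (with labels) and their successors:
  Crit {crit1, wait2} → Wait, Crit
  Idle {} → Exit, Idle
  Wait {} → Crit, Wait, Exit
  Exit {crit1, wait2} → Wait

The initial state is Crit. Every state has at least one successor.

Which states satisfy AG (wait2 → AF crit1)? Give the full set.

{Crit, Idle, Wait, Exit}

States satisfying wait2 → AF crit1: {Crit, Idle, Wait, Exit}.
States satisfying AG (wait2 → AF crit1): {Crit, Idle, Wait, Exit}.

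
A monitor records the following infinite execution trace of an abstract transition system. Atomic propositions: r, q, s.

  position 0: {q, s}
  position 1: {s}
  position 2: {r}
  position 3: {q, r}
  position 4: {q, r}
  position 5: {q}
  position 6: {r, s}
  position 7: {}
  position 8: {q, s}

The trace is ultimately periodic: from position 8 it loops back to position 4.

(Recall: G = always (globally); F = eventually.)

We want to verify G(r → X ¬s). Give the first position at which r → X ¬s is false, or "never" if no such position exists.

never

r → X ¬s holds at every position 0..8, and those are all the positions the trace ever visits, so the invariant G(r → X ¬s) is never violated.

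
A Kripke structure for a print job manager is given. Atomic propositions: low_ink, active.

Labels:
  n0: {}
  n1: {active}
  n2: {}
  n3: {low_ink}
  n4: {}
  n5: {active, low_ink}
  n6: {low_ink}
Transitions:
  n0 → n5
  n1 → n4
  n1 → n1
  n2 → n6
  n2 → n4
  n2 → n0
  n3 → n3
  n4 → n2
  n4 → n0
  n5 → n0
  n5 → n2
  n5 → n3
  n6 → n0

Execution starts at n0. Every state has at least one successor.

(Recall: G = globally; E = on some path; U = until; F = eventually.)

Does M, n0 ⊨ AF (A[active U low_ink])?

Holds

States satisfying A[active U low_ink]: {n3, n5, n6}.
States satisfying AF (A[active U low_ink]): {n0, n3, n5, n6}.
n0 ∈ Sat(AF (A[active U low_ink])).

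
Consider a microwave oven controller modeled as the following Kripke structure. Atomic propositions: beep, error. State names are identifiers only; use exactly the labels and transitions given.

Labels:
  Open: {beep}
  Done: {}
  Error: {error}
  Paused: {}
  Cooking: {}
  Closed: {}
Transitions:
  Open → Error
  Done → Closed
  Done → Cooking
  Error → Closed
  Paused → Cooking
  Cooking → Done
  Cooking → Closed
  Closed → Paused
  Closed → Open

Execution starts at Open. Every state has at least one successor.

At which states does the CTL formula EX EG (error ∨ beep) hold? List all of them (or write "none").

States satisfying EG (error ∨ beep): ∅.
States satisfying EX EG (error ∨ beep): ∅.

none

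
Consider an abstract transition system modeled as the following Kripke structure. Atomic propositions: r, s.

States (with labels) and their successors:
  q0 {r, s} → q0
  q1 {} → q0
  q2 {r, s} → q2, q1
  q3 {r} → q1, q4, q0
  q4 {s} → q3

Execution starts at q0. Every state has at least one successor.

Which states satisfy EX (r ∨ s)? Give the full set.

States satisfying r ∨ s: {q0, q2, q3, q4}.
States satisfying EX (r ∨ s): {q0, q1, q2, q3, q4}.

{q0, q1, q2, q3, q4}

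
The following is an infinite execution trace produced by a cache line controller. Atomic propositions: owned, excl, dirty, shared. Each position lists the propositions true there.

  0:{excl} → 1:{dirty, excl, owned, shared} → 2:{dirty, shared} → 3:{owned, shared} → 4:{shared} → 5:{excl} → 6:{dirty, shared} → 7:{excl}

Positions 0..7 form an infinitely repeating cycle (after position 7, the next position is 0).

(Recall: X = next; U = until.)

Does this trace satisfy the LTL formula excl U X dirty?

Walking from position 0: X dirty first holds at position 0, and excl holds at every earlier position along the way, so excl U X dirty holds.

Satisfied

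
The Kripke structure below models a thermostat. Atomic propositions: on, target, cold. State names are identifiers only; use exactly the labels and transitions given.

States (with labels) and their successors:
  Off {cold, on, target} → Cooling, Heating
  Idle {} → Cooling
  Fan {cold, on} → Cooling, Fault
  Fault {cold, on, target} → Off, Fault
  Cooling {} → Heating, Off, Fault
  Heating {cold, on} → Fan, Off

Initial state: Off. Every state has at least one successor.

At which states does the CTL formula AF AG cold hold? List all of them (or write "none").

none

States satisfying AG cold: ∅.
States satisfying AF AG cold: ∅.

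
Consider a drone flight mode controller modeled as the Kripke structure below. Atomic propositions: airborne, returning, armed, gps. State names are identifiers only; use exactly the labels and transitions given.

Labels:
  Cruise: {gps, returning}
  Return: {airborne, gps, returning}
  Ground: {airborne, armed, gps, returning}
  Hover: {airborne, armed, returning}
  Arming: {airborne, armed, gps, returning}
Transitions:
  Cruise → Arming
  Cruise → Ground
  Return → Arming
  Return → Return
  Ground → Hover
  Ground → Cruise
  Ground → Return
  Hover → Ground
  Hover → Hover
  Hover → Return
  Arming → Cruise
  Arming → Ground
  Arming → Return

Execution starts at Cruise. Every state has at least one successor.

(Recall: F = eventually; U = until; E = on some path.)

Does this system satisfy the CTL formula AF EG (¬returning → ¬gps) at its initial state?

States satisfying EG (¬returning → ¬gps): {Cruise, Return, Ground, Hover, Arming}.
States satisfying AF EG (¬returning → ¬gps): {Cruise, Return, Ground, Hover, Arming}.
Cruise ∈ Sat(AF EG (¬returning → ¬gps)).

Holds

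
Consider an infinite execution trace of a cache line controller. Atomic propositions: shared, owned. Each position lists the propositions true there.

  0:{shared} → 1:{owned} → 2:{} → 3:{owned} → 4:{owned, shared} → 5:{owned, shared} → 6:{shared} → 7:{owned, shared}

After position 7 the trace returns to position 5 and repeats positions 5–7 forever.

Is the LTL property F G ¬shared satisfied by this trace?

Does not hold

G ¬shared is false at every position 0..7, so it never becomes true and F G ¬shared fails.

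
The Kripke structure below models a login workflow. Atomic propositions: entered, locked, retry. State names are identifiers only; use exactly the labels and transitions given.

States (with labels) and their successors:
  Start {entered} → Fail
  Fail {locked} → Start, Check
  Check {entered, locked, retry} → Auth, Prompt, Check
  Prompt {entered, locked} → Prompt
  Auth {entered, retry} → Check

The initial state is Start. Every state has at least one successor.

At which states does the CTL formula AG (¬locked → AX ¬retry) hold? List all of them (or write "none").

States satisfying ¬locked → AX ¬retry: {Start, Fail, Check, Prompt}.
States satisfying AG (¬locked → AX ¬retry): {Prompt}.

{Prompt}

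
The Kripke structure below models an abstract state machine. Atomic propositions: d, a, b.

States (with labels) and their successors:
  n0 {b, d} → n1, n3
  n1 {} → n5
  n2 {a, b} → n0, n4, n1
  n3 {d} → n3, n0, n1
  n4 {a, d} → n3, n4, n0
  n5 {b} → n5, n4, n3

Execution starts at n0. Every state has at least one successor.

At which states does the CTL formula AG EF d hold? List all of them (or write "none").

{n0, n1, n2, n3, n4, n5}

States satisfying EF d: {n0, n1, n2, n3, n4, n5}.
States satisfying AG EF d: {n0, n1, n2, n3, n4, n5}.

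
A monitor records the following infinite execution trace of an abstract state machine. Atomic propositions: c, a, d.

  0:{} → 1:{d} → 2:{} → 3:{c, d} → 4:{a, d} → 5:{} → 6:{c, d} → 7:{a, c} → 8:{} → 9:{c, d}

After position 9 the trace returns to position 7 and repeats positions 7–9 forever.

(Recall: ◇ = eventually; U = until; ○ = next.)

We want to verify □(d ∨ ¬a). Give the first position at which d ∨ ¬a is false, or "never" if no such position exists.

Check d ∨ ¬a at each position in order: 0 ✓, 1 ✓, 2 ✓, 3 ✓, 4 ✓, 5 ✓, 6 ✓.
At position 7 the labels are {a, c}, so d ∨ ¬a is false there. This is the first violation.

7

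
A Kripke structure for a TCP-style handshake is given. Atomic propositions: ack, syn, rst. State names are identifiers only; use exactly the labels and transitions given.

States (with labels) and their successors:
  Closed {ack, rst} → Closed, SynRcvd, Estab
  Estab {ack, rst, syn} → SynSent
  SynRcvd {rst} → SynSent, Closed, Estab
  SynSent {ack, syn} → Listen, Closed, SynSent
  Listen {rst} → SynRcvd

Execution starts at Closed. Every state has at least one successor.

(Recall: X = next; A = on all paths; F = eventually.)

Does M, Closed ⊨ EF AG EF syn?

States satisfying AG EF syn: {Closed, Estab, SynRcvd, SynSent, Listen}.
States satisfying EF AG EF syn: {Closed, Estab, SynRcvd, SynSent, Listen}.
Some path from Closed reaches a state where AG EF syn holds.
Closed ∈ Sat(EF AG EF syn).

Yes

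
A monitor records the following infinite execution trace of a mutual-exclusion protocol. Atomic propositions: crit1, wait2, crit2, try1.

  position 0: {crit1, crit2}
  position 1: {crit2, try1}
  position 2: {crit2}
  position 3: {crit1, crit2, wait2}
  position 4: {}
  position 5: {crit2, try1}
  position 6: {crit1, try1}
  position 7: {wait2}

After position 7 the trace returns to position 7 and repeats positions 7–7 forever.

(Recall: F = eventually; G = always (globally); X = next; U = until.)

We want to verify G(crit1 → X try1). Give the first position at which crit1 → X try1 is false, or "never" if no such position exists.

3

Check crit1 → X try1 at each position in order: 0 ✓, 1 ✓, 2 ✓.
At position 3 the labels are {crit1, crit2, wait2} and the next position 4 has {}, so crit1 → X try1 is false there. This is the first violation.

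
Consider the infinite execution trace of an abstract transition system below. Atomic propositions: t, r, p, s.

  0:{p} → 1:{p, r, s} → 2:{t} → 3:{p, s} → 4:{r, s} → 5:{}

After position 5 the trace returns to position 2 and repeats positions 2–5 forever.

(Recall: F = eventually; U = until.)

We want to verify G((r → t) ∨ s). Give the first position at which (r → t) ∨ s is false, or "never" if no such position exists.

(r → t) ∨ s holds at every position 0..5, and those are all the positions the trace ever visits, so the invariant G((r → t) ∨ s) is never violated.

never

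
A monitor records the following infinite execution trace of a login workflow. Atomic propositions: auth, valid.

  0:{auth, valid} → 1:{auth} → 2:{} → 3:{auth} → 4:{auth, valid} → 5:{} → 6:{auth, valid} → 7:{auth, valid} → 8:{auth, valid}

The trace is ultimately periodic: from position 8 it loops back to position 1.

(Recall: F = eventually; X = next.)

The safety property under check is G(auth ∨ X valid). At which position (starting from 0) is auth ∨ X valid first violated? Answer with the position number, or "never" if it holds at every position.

2

Check auth ∨ X valid at each position in order: 0 ✓, 1 ✓.
At position 2 the labels are {} and the next position 3 has {auth}, so auth ∨ X valid is false there. This is the first violation.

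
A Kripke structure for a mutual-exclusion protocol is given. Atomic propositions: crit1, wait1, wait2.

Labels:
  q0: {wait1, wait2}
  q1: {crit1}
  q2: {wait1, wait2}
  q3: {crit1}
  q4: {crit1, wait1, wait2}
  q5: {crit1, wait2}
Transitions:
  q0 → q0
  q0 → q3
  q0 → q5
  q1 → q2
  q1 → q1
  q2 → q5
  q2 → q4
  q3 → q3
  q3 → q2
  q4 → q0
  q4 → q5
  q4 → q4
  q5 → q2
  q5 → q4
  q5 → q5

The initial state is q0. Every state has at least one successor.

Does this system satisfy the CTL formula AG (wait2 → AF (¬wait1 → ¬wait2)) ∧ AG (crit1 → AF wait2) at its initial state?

States satisfying wait2 → AF (¬wait1 → ¬wait2): {q0, q1, q2, q3, q4}.
States satisfying AG (wait2 → AF (¬wait1 → ¬wait2)): ∅.
States satisfying crit1 → AF wait2: {q0, q2, q4, q5}.
States satisfying AG (crit1 → AF wait2): ∅.
States satisfying AG (wait2 → AF (¬wait1 → ¬wait2)) ∧ AG (crit1 → AF wait2): ∅.
q0 ∉ Sat(AG (wait2 → AF (¬wait1 → ¬wait2)) ∧ AG (crit1 → AF wait2)).

Violated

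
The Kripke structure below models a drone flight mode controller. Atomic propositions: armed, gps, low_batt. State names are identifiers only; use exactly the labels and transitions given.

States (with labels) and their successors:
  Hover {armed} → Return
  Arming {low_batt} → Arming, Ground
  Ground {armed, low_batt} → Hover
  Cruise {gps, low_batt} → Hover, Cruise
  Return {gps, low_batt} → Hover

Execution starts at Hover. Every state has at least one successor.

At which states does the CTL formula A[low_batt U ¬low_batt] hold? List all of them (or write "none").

States satisfying low_batt: {Arming, Ground, Cruise, Return}.
States satisfying ¬low_batt: {Hover}.
States satisfying A[low_batt U ¬low_batt]: {Hover, Ground, Return}.

{Hover, Ground, Return}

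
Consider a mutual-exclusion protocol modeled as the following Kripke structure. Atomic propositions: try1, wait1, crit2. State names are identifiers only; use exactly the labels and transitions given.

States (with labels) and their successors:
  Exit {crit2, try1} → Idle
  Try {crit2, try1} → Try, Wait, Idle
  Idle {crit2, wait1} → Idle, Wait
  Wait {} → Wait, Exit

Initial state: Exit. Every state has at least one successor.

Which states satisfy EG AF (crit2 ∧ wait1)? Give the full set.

{Exit, Idle}

States satisfying AF (crit2 ∧ wait1): {Exit, Idle}.
States satisfying EG AF (crit2 ∧ wait1): {Exit, Idle}.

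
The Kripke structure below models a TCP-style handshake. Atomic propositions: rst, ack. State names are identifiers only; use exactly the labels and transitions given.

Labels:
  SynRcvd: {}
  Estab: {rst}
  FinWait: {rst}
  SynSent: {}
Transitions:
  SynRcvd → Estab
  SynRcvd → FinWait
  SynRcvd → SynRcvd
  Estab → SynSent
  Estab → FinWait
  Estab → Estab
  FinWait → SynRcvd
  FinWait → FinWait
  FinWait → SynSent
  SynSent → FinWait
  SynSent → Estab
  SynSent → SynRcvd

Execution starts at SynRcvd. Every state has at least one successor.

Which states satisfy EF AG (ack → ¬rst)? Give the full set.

States satisfying AG (ack → ¬rst): {SynRcvd, Estab, FinWait, SynSent}.
States satisfying EF AG (ack → ¬rst): {SynRcvd, Estab, FinWait, SynSent}.

{SynRcvd, Estab, FinWait, SynSent}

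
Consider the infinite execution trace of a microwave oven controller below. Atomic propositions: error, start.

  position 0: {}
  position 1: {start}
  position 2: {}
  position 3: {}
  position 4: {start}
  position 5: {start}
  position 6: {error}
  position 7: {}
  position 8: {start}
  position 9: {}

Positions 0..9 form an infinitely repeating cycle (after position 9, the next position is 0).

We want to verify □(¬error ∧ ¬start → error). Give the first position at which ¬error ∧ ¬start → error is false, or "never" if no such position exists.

At position 0 the labels are {}, so ¬error ∧ ¬start → error is false there. This is the first violation.

0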